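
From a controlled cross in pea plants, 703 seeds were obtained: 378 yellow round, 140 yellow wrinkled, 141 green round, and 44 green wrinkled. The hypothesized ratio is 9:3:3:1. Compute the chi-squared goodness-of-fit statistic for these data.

Expected counts for N = 703 under a 9:3:3:1 ratio (total parts = 16):
  yellow round: 703 × 9/16 = 395.4375
  yellow wrinkled: 703 × 3/16 = 131.8125
  green round: 703 × 3/16 = 131.8125
  green wrinkled: 703 × 1/16 = 43.9375
χ² = Σ (O − E)² / E
  yellow round: (378 − 395.4375)² / 395.4375 = 0.7689
  yellow wrinkled: (140 − 131.8125)² / 131.8125 = 0.5086
  green round: (141 − 131.8125)² / 131.8125 = 0.6404
  green wrinkled: (44 − 43.9375)² / 43.9375 = 0.0001
χ² = 0.7689 + 0.5086 + 0.6404 + 0.0001 = 1.918

1.918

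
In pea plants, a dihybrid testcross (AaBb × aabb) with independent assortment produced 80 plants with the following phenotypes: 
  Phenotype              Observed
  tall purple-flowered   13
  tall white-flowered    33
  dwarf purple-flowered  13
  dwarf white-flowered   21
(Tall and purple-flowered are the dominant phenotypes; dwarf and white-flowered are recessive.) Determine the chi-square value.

13.400

A dihybrid testcross with independent assortment gives a 1:1:1:1 ratio.
The 1:1:1:1 ratio has 4 parts, so with N = 80 the expected counts are:
  tall purple-flowered: 80 × 1/4 = 20
  tall white-flowered: 80 × 1/4 = 20
  dwarf purple-flowered: 80 × 1/4 = 20
  dwarf white-flowered: 80 × 1/4 = 20
χ² = Σ (O − E)² / E
  tall purple-flowered: (13 − 20)² / 20 = 2.4500
  tall white-flowered: (33 − 20)² / 20 = 8.4500
  dwarf purple-flowered: (13 − 20)² / 20 = 2.4500
  dwarf white-flowered: (21 − 20)² / 20 = 0.0500
χ² = 2.4500 + 8.4500 + 2.4500 + 0.0500 = 13.400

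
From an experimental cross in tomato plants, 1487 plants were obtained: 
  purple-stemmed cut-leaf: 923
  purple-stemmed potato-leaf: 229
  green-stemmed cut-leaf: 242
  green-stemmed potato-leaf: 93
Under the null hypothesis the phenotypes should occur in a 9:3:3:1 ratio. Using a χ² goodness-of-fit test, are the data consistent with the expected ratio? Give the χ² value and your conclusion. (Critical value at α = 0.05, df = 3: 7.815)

22.718; not consistent

Expected counts for N = 1487 under a 9:3:3:1 ratio (total parts = 16):
  purple-stemmed cut-leaf: 1487 × 9/16 = 836.4375
  purple-stemmed potato-leaf: 1487 × 3/16 = 278.8125
  green-stemmed cut-leaf: 1487 × 3/16 = 278.8125
  green-stemmed potato-leaf: 1487 × 1/16 = 92.9375
χ² = Σ (O − E)² / E
  purple-stemmed cut-leaf: (923 − 836.4375)² / 836.4375 = 8.9583
  purple-stemmed potato-leaf: (229 − 278.8125)² / 278.8125 = 8.8995
  green-stemmed cut-leaf: (242 − 278.8125)² / 278.8125 = 4.8605
  green-stemmed potato-leaf: (93 − 92.9375)² / 92.9375 = 0.0000
χ² = 8.9583 + 8.8995 + 4.8605 + 0.0000 = 22.7183 ≈ 22.718
Degrees of freedom = 4 − 1 = 3; critical value at α = 0.05 is 7.815.
Since 22.718 > 7.815, we reject the null hypothesis — the data do not fit the 9:3:3:1 ratio.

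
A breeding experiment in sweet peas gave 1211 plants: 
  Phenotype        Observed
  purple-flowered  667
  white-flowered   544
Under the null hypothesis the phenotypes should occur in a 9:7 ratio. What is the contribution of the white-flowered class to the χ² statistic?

Expected counts for N = 1211 under a 9:7 ratio (total parts = 16):
  purple-flowered: 1211 × 9/16 = 681.1875
  white-flowered: 1211 × 7/16 = 529.8125
Contribution of white-flowered: (544 − 529.8125)² / 529.8125 = 0.3799

0.380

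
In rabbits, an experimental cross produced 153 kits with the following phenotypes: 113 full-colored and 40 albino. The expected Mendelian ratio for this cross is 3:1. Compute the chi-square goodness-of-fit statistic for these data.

0.107

Under the 3:1 hypothesis (Σ ratio = 4, N = 153):
  full-colored: 153 × 3/4 = 114.75
  albino: 153 × 1/4 = 38.25
χ² = Σ (O − E)² / E
  full-colored: (113 − 114.75)² / 114.75 = 0.0267
  albino: (40 − 38.25)² / 38.25 = 0.0801
χ² = 0.0267 + 0.0801 = 0.1068 ≈ 0.107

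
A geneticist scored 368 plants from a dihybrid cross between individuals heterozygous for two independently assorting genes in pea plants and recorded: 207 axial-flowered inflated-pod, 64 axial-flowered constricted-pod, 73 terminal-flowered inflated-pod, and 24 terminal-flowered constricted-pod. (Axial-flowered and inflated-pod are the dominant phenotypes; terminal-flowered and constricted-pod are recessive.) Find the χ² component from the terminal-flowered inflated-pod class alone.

0.232

A dihybrid F₂ with independent assortment and complete dominance at both loci gives a 9:3:3:1 phenotypic ratio.
The 9:3:3:1 ratio has 16 parts, so with N = 368 the expected counts are:
  axial-flowered inflated-pod: 368 × 9/16 = 207
  axial-flowered constricted-pod: 368 × 3/16 = 69
  terminal-flowered inflated-pod: 368 × 3/16 = 69
  terminal-flowered constricted-pod: 368 × 1/16 = 23
Contribution of terminal-flowered inflated-pod: (73 − 69)² / 69 = 0.2319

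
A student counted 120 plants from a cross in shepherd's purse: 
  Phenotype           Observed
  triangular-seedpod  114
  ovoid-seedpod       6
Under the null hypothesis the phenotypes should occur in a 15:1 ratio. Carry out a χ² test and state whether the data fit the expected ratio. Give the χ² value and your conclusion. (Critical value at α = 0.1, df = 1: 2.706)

Total ratio parts = 16. Expected numbers out of 120:
  triangular-seedpod: 120 × 15/16 = 112.5
  ovoid-seedpod: 120 × 1/16 = 7.5
χ² = Σ (O − E)² / E
  triangular-seedpod: (114 − 112.5)² / 112.5 = 0.0200
  ovoid-seedpod: (6 − 7.5)² / 7.5 = 0.3000
χ² = 0.0200 + 0.3000 = 0.320
Degrees of freedom = 2 − 1 = 1; critical value at α = 0.1 is 2.706.
Since 0.320 < 2.706, we fail to reject the null hypothesis — the data are consistent with the 15:1 ratio.

0.320; consistent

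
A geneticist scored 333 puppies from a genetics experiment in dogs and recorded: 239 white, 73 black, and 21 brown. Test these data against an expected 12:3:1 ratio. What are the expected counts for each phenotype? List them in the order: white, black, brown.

Expected counts for N = 333 under a 12:3:1 ratio (total parts = 16):
  white: 333 × 12/16 = 249.75
  black: 333 × 3/16 = 62.4375
  brown: 333 × 1/16 = 20.8125

249.75, 62.4375, 20.8125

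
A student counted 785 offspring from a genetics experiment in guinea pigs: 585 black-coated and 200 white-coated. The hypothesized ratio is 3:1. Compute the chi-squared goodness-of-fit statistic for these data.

0.096

Total ratio parts = 4. Expected numbers out of 785:
  black-coated: 785 × 3/4 = 588.75
  white-coated: 785 × 1/4 = 196.25
χ² = Σ (O − E)² / E
  black-coated: (585 − 588.75)² / 588.75 = 0.0239
  white-coated: (200 − 196.25)² / 196.25 = 0.0717
χ² = 0.0239 + 0.0717 = 0.0956 ≈ 0.096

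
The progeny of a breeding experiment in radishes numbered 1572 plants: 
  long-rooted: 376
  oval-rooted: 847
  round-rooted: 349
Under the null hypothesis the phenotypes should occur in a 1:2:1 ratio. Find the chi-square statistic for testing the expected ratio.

10.396

Total ratio parts = 4. Expected numbers out of 1572:
  long-rooted: 1572 × 1/4 = 393
  oval-rooted: 1572 × 2/4 = 786
  round-rooted: 1572 × 1/4 = 393
χ² = Σ (O − E)² / E
  long-rooted: (376 − 393)² / 393 = 0.7354
  oval-rooted: (847 − 786)² / 786 = 4.7341
  round-rooted: (349 − 393)² / 393 = 4.9262
χ² = 0.7354 + 4.7341 + 4.9262 = 10.3957 ≈ 10.396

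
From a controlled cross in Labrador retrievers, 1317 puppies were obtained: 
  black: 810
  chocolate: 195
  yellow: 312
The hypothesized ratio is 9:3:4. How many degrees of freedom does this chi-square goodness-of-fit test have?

2

A goodness-of-fit test with 3 phenotype classes has df = 3 − 1 = 2.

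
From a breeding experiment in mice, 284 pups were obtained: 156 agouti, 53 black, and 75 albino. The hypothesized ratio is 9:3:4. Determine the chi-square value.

0.315

Total ratio parts = 16. Expected numbers out of 284:
  agouti: 284 × 9/16 = 159.75
  black: 284 × 3/16 = 53.25
  albino: 284 × 4/16 = 71
χ² = Σ (O − E)² / E
  agouti: (156 − 159.75)² / 159.75 = 0.0880
  black: (53 − 53.25)² / 53.25 = 0.0012
  albino: (75 − 71)² / 71 = 0.2254
χ² = 0.0880 + 0.0012 + 0.2254 = 0.3146 ≈ 0.315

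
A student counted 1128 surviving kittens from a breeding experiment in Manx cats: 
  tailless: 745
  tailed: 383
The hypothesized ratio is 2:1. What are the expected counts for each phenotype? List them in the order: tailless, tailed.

752, 376

The 2:1 ratio has 3 parts, so with N = 1128 the expected counts are:
  tailless: 1128 × 2/3 = 752
  tailed: 1128 × 1/3 = 376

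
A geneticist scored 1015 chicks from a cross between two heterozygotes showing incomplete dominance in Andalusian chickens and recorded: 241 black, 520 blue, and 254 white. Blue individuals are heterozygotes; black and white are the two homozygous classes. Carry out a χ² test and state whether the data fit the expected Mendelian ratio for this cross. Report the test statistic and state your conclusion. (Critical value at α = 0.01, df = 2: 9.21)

0.949; consistent

With incomplete dominance, a heterozygote × heterozygote cross gives a 1:2:1 phenotypic ratio.
Total ratio parts = 4. Expected numbers out of 1015:
  black: 1015 × 1/4 = 253.75
  blue: 1015 × 2/4 = 507.5
  white: 1015 × 1/4 = 253.75
χ² = Σ (O − E)² / E
  black: (241 − 253.75)² / 253.75 = 0.6406
  blue: (520 − 507.5)² / 507.5 = 0.3079
  white: (254 − 253.75)² / 253.75 = 0.0002
χ² = 0.6406 + 0.3079 + 0.0002 = 0.9487 ≈ 0.949
Degrees of freedom = 3 − 1 = 2; critical value at α = 0.01 is 9.21.
Since 0.949 < 9.21, we fail to reject the null hypothesis — the data are consistent with the 1:2:1 ratio.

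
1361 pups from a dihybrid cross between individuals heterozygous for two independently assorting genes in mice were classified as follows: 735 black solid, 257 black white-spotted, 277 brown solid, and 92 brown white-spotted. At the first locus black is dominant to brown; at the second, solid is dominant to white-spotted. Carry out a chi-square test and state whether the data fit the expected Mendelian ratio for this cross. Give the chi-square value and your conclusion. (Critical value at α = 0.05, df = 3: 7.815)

3.663; consistent

A dihybrid F₂ with independent assortment and complete dominance at both loci gives a 9:3:3:1 phenotypic ratio.
Under the 9:3:3:1 hypothesis (Σ ratio = 16, N = 1361):
  black solid: 1361 × 9/16 = 765.5625
  black white-spotted: 1361 × 3/16 = 255.1875
  brown solid: 1361 × 3/16 = 255.1875
  brown white-spotted: 1361 × 1/16 = 85.0625
χ² = Σ (O − E)² / E
  black solid: (735 − 765.5625)² / 765.5625 = 1.2201
  black white-spotted: (257 − 255.1875)² / 255.1875 = 0.0129
  brown solid: (277 − 255.1875)² / 255.1875 = 1.8645
  brown white-spotted: (92 − 85.0625)² / 85.0625 = 0.5658
χ² = 1.2201 + 0.0129 + 1.8645 + 0.5658 = 3.6633 ≈ 3.663
Degrees of freedom = 4 − 1 = 3; critical value at α = 0.05 is 7.815.
Since 3.663 < 7.815, we fail to reject the null hypothesis — the data are consistent with the 9:3:3:1 ratio.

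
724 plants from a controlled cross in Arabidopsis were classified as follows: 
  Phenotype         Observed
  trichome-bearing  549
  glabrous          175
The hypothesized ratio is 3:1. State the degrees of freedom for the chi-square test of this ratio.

1

A goodness-of-fit test with 2 phenotype classes has df = 2 − 1 = 1.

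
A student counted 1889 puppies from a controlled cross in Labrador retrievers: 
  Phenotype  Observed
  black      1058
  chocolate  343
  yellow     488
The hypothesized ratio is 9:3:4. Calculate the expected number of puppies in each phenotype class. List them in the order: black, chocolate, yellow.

1062.5625, 354.1875, 472.25

Total ratio parts = 16. Expected numbers out of 1889:
  black: 1889 × 9/16 = 1062.5625
  chocolate: 1889 × 3/16 = 354.1875
  yellow: 1889 × 4/16 = 472.25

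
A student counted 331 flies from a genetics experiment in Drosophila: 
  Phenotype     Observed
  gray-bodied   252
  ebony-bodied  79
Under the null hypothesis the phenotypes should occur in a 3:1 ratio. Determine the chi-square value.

Expected counts for N = 331 under a 3:1 ratio (total parts = 4):
  gray-bodied: 331 × 3/4 = 248.25
  ebony-bodied: 331 × 1/4 = 82.75
χ² = Σ (O − E)² / E
  gray-bodied: (252 − 248.25)² / 248.25 = 0.0566
  ebony-bodied: (79 − 82.75)² / 82.75 = 0.1699
χ² = 0.0566 + 0.1699 = 0.2265 ≈ 0.227

0.227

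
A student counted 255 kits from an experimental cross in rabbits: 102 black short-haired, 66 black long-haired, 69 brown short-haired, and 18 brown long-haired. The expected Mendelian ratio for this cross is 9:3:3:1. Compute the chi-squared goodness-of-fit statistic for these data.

28.545

Expected counts for N = 255 under a 9:3:3:1 ratio (total parts = 16):
  black short-haired: 255 × 9/16 = 143.4375
  black long-haired: 255 × 3/16 = 47.8125
  brown short-haired: 255 × 3/16 = 47.8125
  brown long-haired: 255 × 1/16 = 15.9375
χ² = Σ (O − E)² / E
  black short-haired: (102 − 143.4375)² / 143.4375 = 11.9708
  black long-haired: (66 − 47.8125)² / 47.8125 = 6.9184
  brown short-haired: (69 − 47.8125)² / 47.8125 = 9.3890
  brown long-haired: (18 − 15.9375)² / 15.9375 = 0.2669
χ² = 11.9708 + 6.9184 + 9.3890 + 0.2669 = 28.5451 ≈ 28.545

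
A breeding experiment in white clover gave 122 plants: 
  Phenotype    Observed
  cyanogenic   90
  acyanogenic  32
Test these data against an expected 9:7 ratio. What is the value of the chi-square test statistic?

15.218

Expected counts for N = 122 under a 9:7 ratio (total parts = 16):
  cyanogenic: 122 × 9/16 = 68.625
  acyanogenic: 122 × 7/16 = 53.375
χ² = Σ (O − E)² / E
  cyanogenic: (90 − 68.625)² / 68.625 = 6.6578
  acyanogenic: (32 − 53.375)² / 53.375 = 8.5600
χ² = 6.6578 + 8.5600 = 15.2178 ≈ 15.218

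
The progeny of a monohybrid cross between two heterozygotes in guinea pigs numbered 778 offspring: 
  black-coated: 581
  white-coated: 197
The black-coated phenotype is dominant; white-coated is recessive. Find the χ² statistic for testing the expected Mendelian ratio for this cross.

For a monohybrid cross between heterozygotes with complete dominance, the expected phenotypic ratio is 3:1.
Expected counts for N = 778 under a 3:1 ratio (total parts = 4):
  black-coated: 778 × 3/4 = 583.5
  white-coated: 778 × 1/4 = 194.5
χ² = Σ (O − E)² / E
  black-coated: (581 − 583.5)² / 583.5 = 0.0107
  white-coated: (197 − 194.5)² / 194.5 = 0.0321
χ² = 0.0107 + 0.0321 = 0.0428 ≈ 0.043

0.043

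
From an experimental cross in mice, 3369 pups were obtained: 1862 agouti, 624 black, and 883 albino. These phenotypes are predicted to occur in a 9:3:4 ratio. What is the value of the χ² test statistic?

Expected counts for N = 3369 under a 9:3:4 ratio (total parts = 16):
  agouti: 3369 × 9/16 = 1895.0625
  black: 3369 × 3/16 = 631.6875
  albino: 3369 × 4/16 = 842.25
χ² = Σ (O − E)² / E
  agouti: (1862 − 1895.0625)² / 1895.0625 = 0.5768
  black: (624 − 631.6875)² / 631.6875 = 0.0936
  albino: (883 − 842.25)² / 842.25 = 1.9716
χ² = 0.5768 + 0.0936 + 1.9716 = 2.642

2.642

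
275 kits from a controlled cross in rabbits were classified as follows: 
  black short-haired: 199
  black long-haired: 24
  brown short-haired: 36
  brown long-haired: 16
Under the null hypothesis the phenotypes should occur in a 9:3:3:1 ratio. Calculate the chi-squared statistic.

The 9:3:3:1 ratio has 16 parts, so with N = 275 the expected counts are:
  black short-haired: 275 × 9/16 = 154.6875
  black long-haired: 275 × 3/16 = 51.5625
  brown short-haired: 275 × 3/16 = 51.5625
  brown long-haired: 275 × 1/16 = 17.1875
χ² = Σ (O − E)² / E
  black short-haired: (199 − 154.6875)² / 154.6875 = 12.6940
  black long-haired: (24 − 51.5625)² / 51.5625 = 14.7334
  brown short-haired: (36 − 51.5625)² / 51.5625 = 4.6970
  brown long-haired: (16 − 17.1875)² / 17.1875 = 0.0820
χ² = 12.6940 + 14.7334 + 4.6970 + 0.0820 = 32.2064 ≈ 32.206

32.206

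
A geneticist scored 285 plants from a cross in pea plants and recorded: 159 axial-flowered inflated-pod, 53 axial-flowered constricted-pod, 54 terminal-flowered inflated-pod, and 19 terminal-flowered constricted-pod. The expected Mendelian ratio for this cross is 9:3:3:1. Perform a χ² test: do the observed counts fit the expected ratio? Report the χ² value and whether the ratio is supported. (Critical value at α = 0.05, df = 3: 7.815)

Under the 9:3:3:1 hypothesis (Σ ratio = 16, N = 285):
  axial-flowered inflated-pod: 285 × 9/16 = 160.3125
  axial-flowered constricted-pod: 285 × 3/16 = 53.4375
  terminal-flowered inflated-pod: 285 × 3/16 = 53.4375
  terminal-flowered constricted-pod: 285 × 1/16 = 17.8125
χ² = Σ (O − E)² / E
  axial-flowered inflated-pod: (159 − 160.3125)² / 160.3125 = 0.0107
  axial-flowered constricted-pod: (53 − 53.4375)² / 53.4375 = 0.0036
  terminal-flowered inflated-pod: (54 − 53.4375)² / 53.4375 = 0.0059
  terminal-flowered constricted-pod: (19 − 17.8125)² / 17.8125 = 0.0792
χ² = 0.0107 + 0.0036 + 0.0059 + 0.0792 = 0.0994 ≈ 0.099
Degrees of freedom = 4 − 1 = 3; critical value at α = 0.05 is 7.815.
Since 0.099 < 7.815, we fail to reject the null hypothesis — the data are consistent with the 9:3:3:1 ratio.

0.099; consistent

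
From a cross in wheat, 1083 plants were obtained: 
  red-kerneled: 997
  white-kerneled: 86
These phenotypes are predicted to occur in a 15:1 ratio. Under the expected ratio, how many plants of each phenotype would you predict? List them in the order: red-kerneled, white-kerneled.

1015.3125, 67.6875

Under the 15:1 hypothesis (Σ ratio = 16, N = 1083):
  red-kerneled: 1083 × 15/16 = 1015.3125
  white-kerneled: 1083 × 1/16 = 67.6875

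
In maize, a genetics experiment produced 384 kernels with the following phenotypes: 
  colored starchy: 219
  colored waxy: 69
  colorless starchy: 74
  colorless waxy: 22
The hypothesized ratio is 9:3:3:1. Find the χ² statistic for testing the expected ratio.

0.389

Under the 9:3:3:1 hypothesis (Σ ratio = 16, N = 384):
  colored starchy: 384 × 9/16 = 216
  colored waxy: 384 × 3/16 = 72
  colorless starchy: 384 × 3/16 = 72
  colorless waxy: 384 × 1/16 = 24
χ² = Σ (O − E)² / E
  colored starchy: (219 − 216)² / 216 = 0.0417
  colored waxy: (69 − 72)² / 72 = 0.1250
  colorless starchy: (74 − 72)² / 72 = 0.0556
  colorless waxy: (22 − 24)² / 24 = 0.1667
χ² = 0.0417 + 0.1250 + 0.0556 + 0.1667 = 0.389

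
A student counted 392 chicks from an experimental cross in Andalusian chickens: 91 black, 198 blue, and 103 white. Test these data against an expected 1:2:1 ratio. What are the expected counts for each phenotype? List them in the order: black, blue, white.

98, 196, 98

The 1:2:1 ratio has 4 parts, so with N = 392 the expected counts are:
  black: 392 × 1/4 = 98
  blue: 392 × 2/4 = 196
  white: 392 × 1/4 = 98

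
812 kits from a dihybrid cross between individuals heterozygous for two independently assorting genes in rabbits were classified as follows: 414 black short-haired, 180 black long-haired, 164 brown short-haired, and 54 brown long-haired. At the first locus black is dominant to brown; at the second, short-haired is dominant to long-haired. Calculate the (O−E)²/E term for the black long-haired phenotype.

5.058

A dihybrid F₂ with independent assortment and complete dominance at both loci gives a 9:3:3:1 phenotypic ratio.
The 9:3:3:1 ratio has 16 parts, so with N = 812 the expected counts are:
  black short-haired: 812 × 9/16 = 456.75
  black long-haired: 812 × 3/16 = 152.25
  brown short-haired: 812 × 3/16 = 152.25
  brown long-haired: 812 × 1/16 = 50.75
Contribution of black long-haired: (180 − 152.25)² / 152.25 = 5.0579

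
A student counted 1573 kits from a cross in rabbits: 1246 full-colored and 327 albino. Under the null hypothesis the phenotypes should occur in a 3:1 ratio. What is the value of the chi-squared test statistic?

14.881

Expected counts for N = 1573 under a 3:1 ratio (total parts = 4):
  full-colored: 1573 × 3/4 = 1179.75
  albino: 1573 × 1/4 = 393.25
χ² = Σ (O − E)² / E
  full-colored: (1246 − 1179.75)² / 1179.75 = 3.7203
  albino: (327 − 393.25)² / 393.25 = 11.1610
χ² = 3.7203 + 11.1610 = 14.8813 ≈ 14.881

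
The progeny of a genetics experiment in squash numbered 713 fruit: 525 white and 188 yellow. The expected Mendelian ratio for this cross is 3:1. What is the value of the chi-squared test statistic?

Total ratio parts = 4. Expected numbers out of 713:
  white: 713 × 3/4 = 534.75
  yellow: 713 × 1/4 = 178.25
χ² = Σ (O − E)² / E
  white: (525 − 534.75)² / 534.75 = 0.1778
  yellow: (188 − 178.25)² / 178.25 = 0.5333
χ² = 0.1778 + 0.5333 = 0.7111 ≈ 0.711

0.711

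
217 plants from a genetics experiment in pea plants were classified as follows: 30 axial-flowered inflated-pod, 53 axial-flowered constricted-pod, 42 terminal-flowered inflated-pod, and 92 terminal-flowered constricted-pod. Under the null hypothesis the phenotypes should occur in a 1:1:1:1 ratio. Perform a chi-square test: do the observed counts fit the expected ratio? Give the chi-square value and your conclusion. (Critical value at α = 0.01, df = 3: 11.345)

Expected counts for N = 217 under a 1:1:1:1 ratio (total parts = 4):
  axial-flowered inflated-pod: 217 × 1/4 = 54.25
  axial-flowered constricted-pod: 217 × 1/4 = 54.25
  terminal-flowered inflated-pod: 217 × 1/4 = 54.25
  terminal-flowered constricted-pod: 217 × 1/4 = 54.25
χ² = Σ (O − E)² / E
  axial-flowered inflated-pod: (30 − 54.25)² / 54.25 = 10.8399
  axial-flowered constricted-pod: (53 − 54.25)² / 54.25 = 0.0288
  terminal-flowered inflated-pod: (42 − 54.25)² / 54.25 = 2.7661
  terminal-flowered constricted-pod: (92 − 54.25)² / 54.25 = 26.2684
χ² = 10.8399 + 0.0288 + 2.7661 + 26.2684 = 39.9032 ≈ 39.903
Degrees of freedom = 4 − 1 = 3; critical value at α = 0.01 is 11.345.
Since 39.903 > 11.345, we reject the null hypothesis — the data do not fit the 1:1:1:1 ratio.

39.903; not consistent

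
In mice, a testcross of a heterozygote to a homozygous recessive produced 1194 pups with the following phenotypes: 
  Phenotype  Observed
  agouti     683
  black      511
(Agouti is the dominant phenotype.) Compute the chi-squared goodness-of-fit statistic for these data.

A testcross of a heterozygote (Aa × aa) gives a 1:1 phenotypic ratio.
Expected counts for N = 1194 under a 1:1 ratio (total parts = 2):
  agouti: 1194 × 1/2 = 597
  black: 1194 × 1/2 = 597
χ² = Σ (O − E)² / E
  agouti: (683 − 597)² / 597 = 12.3886
  black: (511 − 597)² / 597 = 12.3886
χ² = 12.3886 + 12.3886 = 24.7772 ≈ 24.777

24.777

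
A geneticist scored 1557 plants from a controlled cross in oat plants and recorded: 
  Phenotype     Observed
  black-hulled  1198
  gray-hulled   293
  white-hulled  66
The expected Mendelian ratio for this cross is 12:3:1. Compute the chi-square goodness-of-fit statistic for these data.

Under the 12:3:1 hypothesis (Σ ratio = 16, N = 1557):
  black-hulled: 1557 × 12/16 = 1167.75
  gray-hulled: 1557 × 3/16 = 291.9375
  white-hulled: 1557 × 1/16 = 97.3125
χ² = Σ (O − E)² / E
  black-hulled: (1198 − 1167.75)² / 1167.75 = 0.7836
  gray-hulled: (293 − 291.9375)² / 291.9375 = 0.0039
  white-hulled: (66 − 97.3125)² / 97.3125 = 10.0755
χ² = 0.7836 + 0.0039 + 10.0755 = 10.863

10.863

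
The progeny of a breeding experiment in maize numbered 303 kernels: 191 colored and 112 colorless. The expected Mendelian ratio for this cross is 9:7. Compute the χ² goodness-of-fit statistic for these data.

The 9:7 ratio has 16 parts, so with N = 303 the expected counts are:
  colored: 303 × 9/16 = 170.4375
  colorless: 303 × 7/16 = 132.5625
χ² = Σ (O − E)² / E
  colored: (191 − 170.4375)² / 170.4375 = 2.4808
  colorless: (112 − 132.5625)² / 132.5625 = 3.1896
χ² = 2.4808 + 3.1896 = 5.6704 ≈ 5.670

5.670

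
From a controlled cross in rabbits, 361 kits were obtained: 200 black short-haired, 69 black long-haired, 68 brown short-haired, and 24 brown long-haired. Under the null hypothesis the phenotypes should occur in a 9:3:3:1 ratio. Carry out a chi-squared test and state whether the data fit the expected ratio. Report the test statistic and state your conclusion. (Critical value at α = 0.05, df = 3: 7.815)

Under the 9:3:3:1 hypothesis (Σ ratio = 16, N = 361):
  black short-haired: 361 × 9/16 = 203.0625
  black long-haired: 361 × 3/16 = 67.6875
  brown short-haired: 361 × 3/16 = 67.6875
  brown long-haired: 361 × 1/16 = 22.5625
χ² = Σ (O − E)² / E
  black short-haired: (200 − 203.0625)² / 203.0625 = 0.0462
  black long-haired: (69 − 67.6875)² / 67.6875 = 0.0255
  brown short-haired: (68 − 67.6875)² / 67.6875 = 0.0014
  brown long-haired: (24 − 22.5625)² / 22.5625 = 0.0916
χ² = 0.0462 + 0.0255 + 0.0014 + 0.0916 = 0.1647 ≈ 0.165
Degrees of freedom = 4 − 1 = 3; critical value at α = 0.05 is 7.815.
Since 0.165 < 7.815, we fail to reject the null hypothesis — the data are consistent with the 9:3:3:1 ratio.

0.165; consistent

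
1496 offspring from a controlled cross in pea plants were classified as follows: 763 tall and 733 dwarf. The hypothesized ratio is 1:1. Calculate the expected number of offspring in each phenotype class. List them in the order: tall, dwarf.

748, 748

Under the 1:1 hypothesis (Σ ratio = 2, N = 1496):
  tall: 1496 × 1/2 = 748
  dwarf: 1496 × 1/2 = 748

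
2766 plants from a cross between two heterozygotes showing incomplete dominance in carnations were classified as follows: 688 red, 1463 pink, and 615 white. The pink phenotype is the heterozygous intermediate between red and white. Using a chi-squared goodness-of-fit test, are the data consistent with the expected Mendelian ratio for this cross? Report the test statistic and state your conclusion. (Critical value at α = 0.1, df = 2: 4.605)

With incomplete dominance, a heterozygote × heterozygote cross gives a 1:2:1 phenotypic ratio.
Under the 1:2:1 hypothesis (Σ ratio = 4, N = 2766):
  red: 2766 × 1/4 = 691.5
  pink: 2766 × 2/4 = 1383
  white: 2766 × 1/4 = 691.5
χ² = Σ (O − E)² / E
  red: (688 − 691.5)² / 691.5 = 0.0177
  pink: (1463 − 1383)² / 1383 = 4.6276
  white: (615 − 691.5)² / 691.5 = 8.4631
χ² = 0.0177 + 4.6276 + 8.4631 = 13.1084 ≈ 13.108
Degrees of freedom = 3 − 1 = 2; critical value at α = 0.1 is 4.605.
Since 13.108 > 4.605, we reject the null hypothesis — the data do not fit the 1:2:1 ratio.

13.108; not consistent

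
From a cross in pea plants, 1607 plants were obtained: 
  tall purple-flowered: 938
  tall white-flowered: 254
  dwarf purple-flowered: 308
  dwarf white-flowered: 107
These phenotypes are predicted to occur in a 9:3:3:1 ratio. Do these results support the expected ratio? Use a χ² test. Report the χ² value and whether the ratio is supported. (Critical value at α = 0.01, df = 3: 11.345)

The 9:3:3:1 ratio has 16 parts, so with N = 1607 the expected counts are:
  tall purple-flowered: 1607 × 9/16 = 903.9375
  tall white-flowered: 1607 × 3/16 = 301.3125
  dwarf purple-flowered: 1607 × 3/16 = 301.3125
  dwarf white-flowered: 1607 × 1/16 = 100.4375
χ² = Σ (O − E)² / E
  tall purple-flowered: (938 − 903.9375)² / 903.9375 = 1.2836
  tall white-flowered: (254 − 301.3125)² / 301.3125 = 7.4291
  dwarf purple-flowered: (308 − 301.3125)² / 301.3125 = 0.1484
  dwarf white-flowered: (107 − 100.4375)² / 100.4375 = 0.4288
χ² = 1.2836 + 7.4291 + 0.1484 + 0.4288 = 9.2899 ≈ 9.290
Degrees of freedom = 4 − 1 = 3; critical value at α = 0.01 is 11.345.
Since 9.290 < 11.345, we fail to reject the null hypothesis — the data are consistent with the 9:3:3:1 ratio.

9.290; consistent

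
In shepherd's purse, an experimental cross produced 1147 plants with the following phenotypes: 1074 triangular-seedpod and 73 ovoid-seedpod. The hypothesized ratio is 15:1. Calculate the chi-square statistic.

Expected counts for N = 1147 under a 15:1 ratio (total parts = 16):
  triangular-seedpod: 1147 × 15/16 = 1075.3125
  ovoid-seedpod: 1147 × 1/16 = 71.6875
χ² = Σ (O − E)² / E
  triangular-seedpod: (1074 − 1075.3125)² / 1075.3125 = 0.0016
  ovoid-seedpod: (73 − 71.6875)² / 71.6875 = 0.0240
χ² = 0.0016 + 0.0240 = 0.0256 ≈ 0.026

0.026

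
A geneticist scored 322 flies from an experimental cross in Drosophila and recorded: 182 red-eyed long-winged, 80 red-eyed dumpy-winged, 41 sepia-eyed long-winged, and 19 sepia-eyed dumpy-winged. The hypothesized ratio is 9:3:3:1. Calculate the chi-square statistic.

The 9:3:3:1 ratio has 16 parts, so with N = 322 the expected counts are:
  red-eyed long-winged: 322 × 9/16 = 181.125
  red-eyed dumpy-winged: 322 × 3/16 = 60.375
  sepia-eyed long-winged: 322 × 3/16 = 60.375
  sepia-eyed dumpy-winged: 322 × 1/16 = 20.125
χ² = Σ (O − E)² / E
  red-eyed long-winged: (182 − 181.125)² / 181.125 = 0.0042
  red-eyed dumpy-winged: (80 − 60.375)² / 60.375 = 6.3791
  sepia-eyed long-winged: (41 − 60.375)² / 60.375 = 6.2177
  sepia-eyed dumpy-winged: (19 − 20.125)² / 20.125 = 0.0629
χ² = 0.0042 + 6.3791 + 6.2177 + 0.0629 = 12.6639 ≈ 12.664

12.664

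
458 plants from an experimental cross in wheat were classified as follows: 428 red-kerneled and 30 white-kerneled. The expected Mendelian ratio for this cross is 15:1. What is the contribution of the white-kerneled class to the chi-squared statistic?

0.066

Under the 15:1 hypothesis (Σ ratio = 16, N = 458):
  red-kerneled: 458 × 15/16 = 429.375
  white-kerneled: 458 × 1/16 = 28.625
Contribution of white-kerneled: (30 − 28.625)² / 28.625 = 0.0660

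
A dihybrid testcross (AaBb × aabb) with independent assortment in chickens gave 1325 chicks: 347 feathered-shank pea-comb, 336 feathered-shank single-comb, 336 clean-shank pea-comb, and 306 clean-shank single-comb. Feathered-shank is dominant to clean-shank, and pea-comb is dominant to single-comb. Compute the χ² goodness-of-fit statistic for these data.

A dihybrid testcross with independent assortment gives a 1:1:1:1 ratio.
Expected counts for N = 1325 under a 1:1:1:1 ratio (total parts = 4):
  feathered-shank pea-comb: 1325 × 1/4 = 331.25
  feathered-shank single-comb: 1325 × 1/4 = 331.25
  clean-shank pea-comb: 1325 × 1/4 = 331.25
  clean-shank single-comb: 1325 × 1/4 = 331.25
χ² = Σ (O − E)² / E
  feathered-shank pea-comb: (347 − 331.25)² / 331.25 = 0.7489
  feathered-shank single-comb: (336 − 331.25)² / 331.25 = 0.0681
  clean-shank pea-comb: (336 − 331.25)² / 331.25 = 0.0681
  clean-shank single-comb: (306 − 331.25)² / 331.25 = 1.9247
χ² = 0.7489 + 0.0681 + 0.0681 + 1.9247 = 2.8098 ≈ 2.810

2.810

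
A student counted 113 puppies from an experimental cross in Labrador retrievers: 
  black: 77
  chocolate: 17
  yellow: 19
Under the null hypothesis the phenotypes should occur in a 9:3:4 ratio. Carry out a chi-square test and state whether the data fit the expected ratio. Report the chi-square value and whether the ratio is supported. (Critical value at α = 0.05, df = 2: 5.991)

6.697; not consistent

Under the 9:3:4 hypothesis (Σ ratio = 16, N = 113):
  black: 113 × 9/16 = 63.5625
  chocolate: 113 × 3/16 = 21.1875
  yellow: 113 × 4/16 = 28.25
χ² = Σ (O − E)² / E
  black: (77 − 63.5625)² / 63.5625 = 2.8408
  chocolate: (17 − 21.1875)² / 21.1875 = 0.8276
  yellow: (19 − 28.25)² / 28.25 = 3.0288
χ² = 2.8408 + 0.8276 + 3.0288 = 6.6972 ≈ 6.697
Degrees of freedom = 3 − 1 = 2; critical value at α = 0.05 is 5.991.
Since 6.697 > 5.991, we reject the null hypothesis — the data do not fit the 9:3:4 ratio.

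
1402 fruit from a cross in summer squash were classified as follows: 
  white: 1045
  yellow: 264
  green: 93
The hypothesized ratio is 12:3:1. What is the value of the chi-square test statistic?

0.375

Under the 12:3:1 hypothesis (Σ ratio = 16, N = 1402):
  white: 1402 × 12/16 = 1051.5
  yellow: 1402 × 3/16 = 262.875
  green: 1402 × 1/16 = 87.625
χ² = Σ (O − E)² / E
  white: (1045 − 1051.5)² / 1051.5 = 0.0402
  yellow: (264 − 262.875)² / 262.875 = 0.0048
  green: (93 − 87.625)² / 87.625 = 0.3297
χ² = 0.0402 + 0.0048 + 0.3297 = 0.3747 ≈ 0.375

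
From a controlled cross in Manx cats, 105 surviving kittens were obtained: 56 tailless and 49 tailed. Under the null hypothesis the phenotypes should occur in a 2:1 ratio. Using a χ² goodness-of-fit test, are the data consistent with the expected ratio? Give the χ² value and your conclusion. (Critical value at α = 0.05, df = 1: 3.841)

8.400; not consistent

The 2:1 ratio has 3 parts, so with N = 105 the expected counts are:
  tailless: 105 × 2/3 = 70
  tailed: 105 × 1/3 = 35
χ² = Σ (O − E)² / E
  tailless: (56 − 70)² / 70 = 2.8000
  tailed: (49 − 35)² / 35 = 5.6000
χ² = 2.8000 + 5.6000 = 8.400
Degrees of freedom = 2 − 1 = 1; critical value at α = 0.05 is 3.841.
Since 8.400 > 3.841, we reject the null hypothesis — the data do not fit the 2:1 ratio.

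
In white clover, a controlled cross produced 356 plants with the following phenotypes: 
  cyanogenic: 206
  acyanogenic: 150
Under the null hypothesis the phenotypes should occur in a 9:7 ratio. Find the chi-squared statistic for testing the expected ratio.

0.377

The 9:7 ratio has 16 parts, so with N = 356 the expected counts are:
  cyanogenic: 356 × 9/16 = 200.25
  acyanogenic: 356 × 7/16 = 155.75
χ² = Σ (O − E)² / E
  cyanogenic: (206 − 200.25)² / 200.25 = 0.1651
  acyanogenic: (150 − 155.75)² / 155.75 = 0.2123
χ² = 0.1651 + 0.2123 = 0.3774 ≈ 0.377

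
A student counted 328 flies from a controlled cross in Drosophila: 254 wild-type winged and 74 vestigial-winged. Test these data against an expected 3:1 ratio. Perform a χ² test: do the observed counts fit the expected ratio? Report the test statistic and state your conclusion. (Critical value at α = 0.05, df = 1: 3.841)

1.041; consistent

Under the 3:1 hypothesis (Σ ratio = 4, N = 328):
  wild-type winged: 328 × 3/4 = 246
  vestigial-winged: 328 × 1/4 = 82
χ² = Σ (O − E)² / E
  wild-type winged: (254 − 246)² / 246 = 0.2602
  vestigial-winged: (74 − 82)² / 82 = 0.7805
χ² = 0.2602 + 0.7805 = 1.0407 ≈ 1.041
Degrees of freedom = 2 − 1 = 1; critical value at α = 0.05 is 3.841.
Since 1.041 < 3.841, we fail to reject the null hypothesis — the data are consistent with the 3:1 ratio.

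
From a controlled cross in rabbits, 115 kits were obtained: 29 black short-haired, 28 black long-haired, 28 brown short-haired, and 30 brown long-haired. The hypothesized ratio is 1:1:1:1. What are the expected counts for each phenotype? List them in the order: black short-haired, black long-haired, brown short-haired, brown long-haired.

Total ratio parts = 4. Expected numbers out of 115:
  black short-haired: 115 × 1/4 = 28.75
  black long-haired: 115 × 1/4 = 28.75
  brown short-haired: 115 × 1/4 = 28.75
  brown long-haired: 115 × 1/4 = 28.75

28.75, 28.75, 28.75, 28.75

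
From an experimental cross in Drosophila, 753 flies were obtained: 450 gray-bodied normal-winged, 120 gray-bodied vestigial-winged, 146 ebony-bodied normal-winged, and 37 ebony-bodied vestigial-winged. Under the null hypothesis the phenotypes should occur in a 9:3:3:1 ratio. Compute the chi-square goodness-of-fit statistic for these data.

Total ratio parts = 16. Expected numbers out of 753:
  gray-bodied normal-winged: 753 × 9/16 = 423.5625
  gray-bodied vestigial-winged: 753 × 3/16 = 141.1875
  ebony-bodied normal-winged: 753 × 3/16 = 141.1875
  ebony-bodied vestigial-winged: 753 × 1/16 = 47.0625
χ² = Σ (O − E)² / E
  gray-bodied normal-winged: (450 − 423.5625)² / 423.5625 = 1.6501
  gray-bodied vestigial-winged: (120 − 141.1875)² / 141.1875 = 3.1795
  ebony-bodied normal-winged: (146 − 141.1875)² / 141.1875 = 0.1640
  ebony-bodied vestigial-winged: (37 − 47.0625)² / 47.0625 = 2.1515
χ² = 1.6501 + 3.1795 + 0.1640 + 2.1515 = 7.1451 ≈ 7.145

7.145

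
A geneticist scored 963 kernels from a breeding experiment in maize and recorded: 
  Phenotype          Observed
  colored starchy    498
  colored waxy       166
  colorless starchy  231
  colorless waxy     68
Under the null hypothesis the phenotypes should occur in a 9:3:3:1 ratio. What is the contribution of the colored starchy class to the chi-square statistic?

3.523

Expected counts for N = 963 under a 9:3:3:1 ratio (total parts = 16):
  colored starchy: 963 × 9/16 = 541.6875
  colored waxy: 963 × 3/16 = 180.5625
  colorless starchy: 963 × 3/16 = 180.5625
  colorless waxy: 963 × 1/16 = 60.1875
Contribution of colored starchy: (498 − 541.6875)² / 541.6875 = 3.5234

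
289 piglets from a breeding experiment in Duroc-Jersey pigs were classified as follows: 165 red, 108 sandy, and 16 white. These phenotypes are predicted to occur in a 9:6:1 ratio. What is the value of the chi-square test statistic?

0.273

Under the 9:6:1 hypothesis (Σ ratio = 16, N = 289):
  red: 289 × 9/16 = 162.5625
  sandy: 289 × 6/16 = 108.375
  white: 289 × 1/16 = 18.0625
χ² = Σ (O − E)² / E
  red: (165 − 162.5625)² / 162.5625 = 0.0365
  sandy: (108 − 108.375)² / 108.375 = 0.0013
  white: (16 − 18.0625)² / 18.0625 = 0.2355
χ² = 0.0365 + 0.0013 + 0.2355 = 0.2733 ≈ 0.273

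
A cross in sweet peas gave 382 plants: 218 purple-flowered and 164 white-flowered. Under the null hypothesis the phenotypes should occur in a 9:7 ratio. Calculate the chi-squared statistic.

The 9:7 ratio has 16 parts, so with N = 382 the expected counts are:
  purple-flowered: 382 × 9/16 = 214.875
  white-flowered: 382 × 7/16 = 167.125
χ² = Σ (O − E)² / E
  purple-flowered: (218 − 214.875)² / 214.875 = 0.0454
  white-flowered: (164 − 167.125)² / 167.125 = 0.0584
χ² = 0.0454 + 0.0584 = 0.1038 ≈ 0.104

0.104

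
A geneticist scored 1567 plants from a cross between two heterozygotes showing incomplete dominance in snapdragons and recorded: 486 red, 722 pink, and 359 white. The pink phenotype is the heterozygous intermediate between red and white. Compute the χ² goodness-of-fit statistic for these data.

30.241

With incomplete dominance, a heterozygote × heterozygote cross gives a 1:2:1 phenotypic ratio.
Under the 1:2:1 hypothesis (Σ ratio = 4, N = 1567):
  red: 1567 × 1/4 = 391.75
  pink: 1567 × 2/4 = 783.5
  white: 1567 × 1/4 = 391.75
χ² = Σ (O − E)² / E
  red: (486 − 391.75)² / 391.75 = 22.6753
  pink: (722 − 783.5)² / 783.5 = 4.8274
  white: (359 − 391.75)² / 391.75 = 2.7379
χ² = 22.6753 + 4.8274 + 2.7379 = 30.2406 ≈ 30.241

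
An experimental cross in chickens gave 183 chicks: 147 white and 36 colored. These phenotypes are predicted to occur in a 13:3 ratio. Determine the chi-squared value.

0.102

Total ratio parts = 16. Expected numbers out of 183:
  white: 183 × 13/16 = 148.6875
  colored: 183 × 3/16 = 34.3125
χ² = Σ (O − E)² / E
  white: (147 − 148.6875)² / 148.6875 = 0.0192
  colored: (36 − 34.3125)² / 34.3125 = 0.0830
χ² = 0.0192 + 0.0830 = 0.1022 ≈ 0.102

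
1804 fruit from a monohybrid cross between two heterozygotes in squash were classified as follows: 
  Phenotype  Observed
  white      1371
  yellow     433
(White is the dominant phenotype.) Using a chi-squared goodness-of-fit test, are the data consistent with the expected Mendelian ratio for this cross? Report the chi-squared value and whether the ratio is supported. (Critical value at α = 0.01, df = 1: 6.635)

For a monohybrid cross between heterozygotes with complete dominance, the expected phenotypic ratio is 3:1.
Expected counts for N = 1804 under a 3:1 ratio (total parts = 4):
  white: 1804 × 3/4 = 1353
  yellow: 1804 × 1/4 = 451
χ² = Σ (O − E)² / E
  white: (1371 − 1353)² / 1353 = 0.2395
  yellow: (433 − 451)² / 451 = 0.7184
χ² = 0.2395 + 0.7184 = 0.9579 ≈ 0.958
Degrees of freedom = 2 − 1 = 1; critical value at α = 0.01 is 6.635.
Since 0.958 < 6.635, we fail to reject the null hypothesis — the data are consistent with the 3:1 ratio.

0.958; consistent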